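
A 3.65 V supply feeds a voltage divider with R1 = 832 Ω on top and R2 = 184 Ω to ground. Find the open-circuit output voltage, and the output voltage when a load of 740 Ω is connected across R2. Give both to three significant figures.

Open-circuit: V = 3.65 × 184/(832 + 184) = 0.661 V.
With the load, R2 becomes R2‖R_L = 147.4 Ω, so V = 3.65 × 147.4/979.4 = 0.549 V.

Unloaded: 0.661 V; loaded: 0.549 V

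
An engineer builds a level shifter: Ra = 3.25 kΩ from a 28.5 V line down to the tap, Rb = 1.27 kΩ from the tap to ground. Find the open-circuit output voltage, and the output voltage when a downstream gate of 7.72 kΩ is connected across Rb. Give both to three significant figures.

Open-circuit: V = 28.5 × 1.27/(3.25 + 1.27) = 8.01 V.
With the load, Rb becomes Rb‖R_L = 1.091 kΩ, so V = 28.5 × 1.091/4.341 = 7.16 V.

Unloaded: 8.01 V; loaded: 7.16 V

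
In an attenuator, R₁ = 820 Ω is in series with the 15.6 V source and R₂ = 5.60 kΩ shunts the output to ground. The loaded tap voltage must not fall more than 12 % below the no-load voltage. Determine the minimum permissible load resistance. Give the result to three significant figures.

Output resistance R_th = R₁‖R₂ = (820 × 5600)/6420 = 715.3 Ω.
The fractional drop is R_th/(R_th + R_L); requiring this ≤ 0.120 gives R_L ≥ R_th(1/0.120 − 1) = 715.3 × 7.333 = 5.25 kΩ.

R_L(min) ≈ 5.25 kΩ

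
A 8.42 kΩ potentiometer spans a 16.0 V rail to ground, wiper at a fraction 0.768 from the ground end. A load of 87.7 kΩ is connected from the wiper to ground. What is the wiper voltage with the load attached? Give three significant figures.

The wiper splits the pot into (1−α)R = 1.953 kΩ above and αR = 6.467 kΩ below.
Lower section ‖ load = 6.022 kΩ.
V_wiper = 16.0 × 6.022/(1.953 + 6.022) = 12.1 V.

V ≈ 12.1 V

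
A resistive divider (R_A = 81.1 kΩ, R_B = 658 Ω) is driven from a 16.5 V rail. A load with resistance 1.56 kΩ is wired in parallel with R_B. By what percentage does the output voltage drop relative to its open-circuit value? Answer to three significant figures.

Unloaded V = 16.5 × 658/81760 = 0.1328 V.
Loaded: R_B‖R_L = 462.8 Ω, giving V = 16.5 × 462.8/81560 = 0.09362 V.
Drop = (0.1328 − 0.09362) / 0.1328 = 29.5 %.

29.5 %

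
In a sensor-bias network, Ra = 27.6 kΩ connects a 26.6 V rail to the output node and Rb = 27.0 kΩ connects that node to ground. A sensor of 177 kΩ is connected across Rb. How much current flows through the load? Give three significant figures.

I_L ≈ 0.0690 mA

Rb‖R_L = 23.43 kΩ; V_out = 26.6 × 23.43/51.03 = 12.21 V.
I_L = V_out / R_L = 12.21 / 177 kΩ = 0.0690 mA.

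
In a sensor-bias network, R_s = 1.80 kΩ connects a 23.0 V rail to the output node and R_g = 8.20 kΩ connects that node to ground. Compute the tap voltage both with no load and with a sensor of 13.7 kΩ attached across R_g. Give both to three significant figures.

Unloaded: 18.9 V; loaded: 17.0 V

Open-circuit: V = 23.0 × 8.20/(1.80 + 8.20) = 18.9 V.
With the load, R_g becomes R_g‖R_L = 5.130 kΩ, so V = 23.0 × 5.130/6.930 = 17.0 V.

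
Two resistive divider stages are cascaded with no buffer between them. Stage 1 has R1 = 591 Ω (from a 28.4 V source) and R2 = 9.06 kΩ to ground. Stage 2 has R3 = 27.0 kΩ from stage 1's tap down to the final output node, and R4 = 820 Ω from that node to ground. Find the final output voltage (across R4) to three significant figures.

Stage 2 presents R3+R4 = 27820 Ω as a load on stage 1's tap.
Stage 1's lower leg becomes R2‖(R3+R4) = 6834 Ω, so V_mid = 28.4 × 6834/7425 = 26.14 V.
Stage 2 is itself unloaded: V_out = V_mid × R4/(R3+R4) = 26.14 × 820/27820 = 0.770 V.

V_out ≈ 0.770 V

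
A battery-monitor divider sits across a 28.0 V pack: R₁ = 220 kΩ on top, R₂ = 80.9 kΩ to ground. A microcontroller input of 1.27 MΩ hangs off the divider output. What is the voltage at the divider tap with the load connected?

V_out ≈ 7.19 V

The load sits in parallel with R₂: R₂‖R_L = (80.9 × 1270) / (80.9 + 1270) = 76.06 kΩ.
V_out = 28.0 × 76.06 / (220 + 76.06) = 28.0 × 76.06/296.1 = 7.19 V.
(Unloaded it would have been 7.53 V.)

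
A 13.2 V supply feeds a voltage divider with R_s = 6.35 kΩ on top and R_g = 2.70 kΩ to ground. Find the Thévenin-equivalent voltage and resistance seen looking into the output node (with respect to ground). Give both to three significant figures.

V_th = 3.94 V, R_th = 1.89 kΩ

V_th is the open-circuit tap voltage: 13.2 × 2.70/(6.35 + 2.70) = 3.94 V.
With the supply zeroed, R_s and R_g appear in parallel from the tap: R_th = R_s‖R_g = (6.35 × 2.70)/9.050 = 1.89 kΩ.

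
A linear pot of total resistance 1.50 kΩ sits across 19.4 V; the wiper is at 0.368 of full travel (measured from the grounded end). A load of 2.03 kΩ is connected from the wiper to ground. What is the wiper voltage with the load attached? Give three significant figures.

The wiper splits the pot into (1−α)R = 948.0 Ω above and αR = 552.0 Ω below.
Lower section ‖ load = 434.0 Ω.
V_wiper = 19.4 × 434.0/(948.0 + 434.0) = 6.09 V.

V ≈ 6.09 V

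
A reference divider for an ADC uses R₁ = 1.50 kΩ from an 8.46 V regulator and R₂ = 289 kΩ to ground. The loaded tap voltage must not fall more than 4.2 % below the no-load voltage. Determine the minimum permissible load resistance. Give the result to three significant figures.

Output resistance R_th = R₁‖R₂ = (1.50 × 289)/290.5 = 1.492 kΩ.
The fractional drop is R_th/(R_th + R_L); requiring this ≤ 0.0420 gives R_L ≥ R_th(1/0.0420 − 1) = 1.492 × 22.81 = 34.0 kΩ.

R_L(min) ≈ 34.0 kΩ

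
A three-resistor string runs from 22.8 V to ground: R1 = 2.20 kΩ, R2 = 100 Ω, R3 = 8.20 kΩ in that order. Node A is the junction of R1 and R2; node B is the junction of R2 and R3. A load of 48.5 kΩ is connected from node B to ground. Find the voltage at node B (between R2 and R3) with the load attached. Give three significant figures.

V ≈ 17.2 V

At node B, R3 is in parallel with the load: R3‖R_L = 7014 Ω.
Below node A the resistance is R2 + (R3‖R_L) = 7114 Ω, so V_A = 22.8 × 7114/9314 = 17.41 V.
Then V_B = V_A × (R3‖R_L)/(R2 + R3‖R_L) = 17.41 × 7014/7114 = 17.2 V.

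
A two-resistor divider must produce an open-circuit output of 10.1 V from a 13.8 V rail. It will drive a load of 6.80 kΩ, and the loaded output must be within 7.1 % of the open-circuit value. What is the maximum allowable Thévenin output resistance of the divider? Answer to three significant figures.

Loading drop = R_th/(R_th + R_L) ≤ 0.0710, so R_th ≤ R_L · ε/(1−ε) = 6.80 kΩ × 0.0710/0.9290 = 520 Ω.
(Any R1, R2 with R2/(R1+R2) = 0.732 and R1‖R2 ≤ 520 Ω will meet the spec.)

R_th ≤ 520 Ω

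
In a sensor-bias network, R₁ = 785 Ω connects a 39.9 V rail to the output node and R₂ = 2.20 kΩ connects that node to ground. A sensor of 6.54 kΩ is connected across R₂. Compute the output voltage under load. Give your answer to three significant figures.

V_out ≈ 27.0 V

The load sits in parallel with R₂: R₂‖R_L = (2200 × 6540) / (2200 + 6540) = 1646 Ω.
V_out = 39.9 × 1646 / (785 + 1646) = 39.9 × 1646/2431 = 27.0 V.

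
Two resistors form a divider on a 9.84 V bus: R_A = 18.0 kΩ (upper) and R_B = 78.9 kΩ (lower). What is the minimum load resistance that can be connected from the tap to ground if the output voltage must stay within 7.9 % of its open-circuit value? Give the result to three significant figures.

Output resistance R_th = R_A‖R_B = (18.0 × 78.9)/96.90 = 14.66 kΩ.
The fractional drop is R_th/(R_th + R_L); requiring this ≤ 0.0790 gives R_L ≥ R_th(1/0.0790 − 1) = 14.66 × 11.66 = 171 kΩ.

R_L(min) ≈ 171 kΩ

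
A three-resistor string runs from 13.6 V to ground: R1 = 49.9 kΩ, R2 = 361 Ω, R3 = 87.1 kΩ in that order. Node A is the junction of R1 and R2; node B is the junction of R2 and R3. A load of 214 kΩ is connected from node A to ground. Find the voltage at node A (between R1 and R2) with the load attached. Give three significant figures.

V ≈ 7.54 V

Below node A the series string R2+R3 = 87460 Ω sits in parallel with the 214000 Ω load: 62090 Ω.
V_A = 13.6 × 62090/(49900 + 62090) = 7.54 V.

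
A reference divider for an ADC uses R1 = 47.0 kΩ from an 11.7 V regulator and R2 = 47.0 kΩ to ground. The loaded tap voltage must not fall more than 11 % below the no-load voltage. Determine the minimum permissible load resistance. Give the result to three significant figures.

R_L(min) ≈ 190 kΩ

Output resistance R_th = R1‖R2 = (47.0 × 47.0)/94.00 = 23.50 kΩ.
The fractional drop is R_th/(R_th + R_L); requiring this ≤ 0.110 gives R_L ≥ R_th(1/0.110 − 1) = 23.50 × 8.091 = 190 kΩ.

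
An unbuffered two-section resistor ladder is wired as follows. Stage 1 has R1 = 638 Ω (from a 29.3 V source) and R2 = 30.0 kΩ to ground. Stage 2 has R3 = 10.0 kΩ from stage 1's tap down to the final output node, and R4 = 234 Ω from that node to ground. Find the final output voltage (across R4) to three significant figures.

Stage 2 presents R3+R4 = 10230 Ω as a load on stage 1's tap.
Stage 1's lower leg becomes R2‖(R3+R4) = 7631 Ω, so V_mid = 29.3 × 7631/8269 = 27.04 V.
Stage 2 is itself unloaded: V_out = V_mid × R4/(R3+R4) = 27.04 × 234/10230 = 0.618 V.

V_out ≈ 0.618 V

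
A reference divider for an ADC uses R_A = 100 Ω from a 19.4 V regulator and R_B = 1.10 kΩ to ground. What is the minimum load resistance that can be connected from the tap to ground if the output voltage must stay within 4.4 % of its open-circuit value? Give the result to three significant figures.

Output resistance R_th = R_A‖R_B = (100 × 1100)/1200 = 91.67 Ω.
The fractional drop is R_th/(R_th + R_L); requiring this ≤ 0.0440 gives R_L ≥ R_th(1/0.0440 − 1) = 91.67 × 21.73 = 1.99 kΩ.

R_L(min) ≈ 1.99 kΩ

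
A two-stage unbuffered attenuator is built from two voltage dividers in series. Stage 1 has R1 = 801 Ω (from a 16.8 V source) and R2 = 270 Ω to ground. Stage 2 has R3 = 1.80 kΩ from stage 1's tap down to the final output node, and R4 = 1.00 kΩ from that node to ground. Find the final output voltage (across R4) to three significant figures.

V_out ≈ 1.41 V

Stage 2 presents R3+R4 = 2800 Ω as a load on stage 1's tap.
Stage 1's lower leg becomes R2‖(R3+R4) = 246.3 Ω, so V_mid = 16.8 × 246.3/1047 = 3.950 V.
Stage 2 is itself unloaded: V_out = V_mid × R4/(R3+R4) = 3.950 × 1000/2800 = 1.41 V.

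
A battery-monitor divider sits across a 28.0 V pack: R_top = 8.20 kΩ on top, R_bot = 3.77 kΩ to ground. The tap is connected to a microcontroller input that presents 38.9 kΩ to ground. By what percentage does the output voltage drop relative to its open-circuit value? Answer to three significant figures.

6.23 %

The divider's output (Thévenin) resistance is R_top‖R_bot = 2.583 kΩ.
Fractional drop under load = R_th/(R_th + R_L) = 2.583 / (2.583 + 38.9) = 0.06226.
So the output falls by 6.23 %.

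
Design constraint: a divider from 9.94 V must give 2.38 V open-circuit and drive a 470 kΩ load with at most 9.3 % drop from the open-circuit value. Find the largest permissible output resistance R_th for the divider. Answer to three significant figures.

Loading drop = R_th/(R_th + R_L) ≤ 0.0930, so R_th ≤ R_L · ε/(1−ε) = 470 kΩ × 0.0930/0.9070 = 48.2 kΩ.
(Any R1, R2 with R2/(R1+R2) = 0.239 and R1‖R2 ≤ 48.2 kΩ will meet the spec.)

R_th ≤ 48.2 kΩ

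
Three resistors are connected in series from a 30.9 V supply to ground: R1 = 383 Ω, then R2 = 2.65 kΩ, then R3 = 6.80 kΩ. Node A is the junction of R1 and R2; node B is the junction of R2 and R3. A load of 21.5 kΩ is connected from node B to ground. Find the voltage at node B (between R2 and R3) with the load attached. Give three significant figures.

V ≈ 19.5 V

At node B, R3 is in parallel with the load: R3‖R_L = 5166 Ω.
Below node A the resistance is R2 + (R3‖R_L) = 7816 Ω, so V_A = 30.9 × 7816/8199 = 29.46 V.
Then V_B = V_A × (R3‖R_L)/(R2 + R3‖R_L) = 29.46 × 5166/7816 = 19.5 V.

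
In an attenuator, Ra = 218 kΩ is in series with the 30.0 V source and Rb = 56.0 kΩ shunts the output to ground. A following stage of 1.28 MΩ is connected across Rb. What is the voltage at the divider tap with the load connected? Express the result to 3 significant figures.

V_out ≈ 5.93 V

The load sits in parallel with Rb: Rb‖R_L = (56.0 × 1280) / (56.0 + 1280) = 53.65 kΩ.
V_out = 30.0 × 53.65 / (218 + 53.65) = 30.0 × 53.65/271.7 = 5.93 V.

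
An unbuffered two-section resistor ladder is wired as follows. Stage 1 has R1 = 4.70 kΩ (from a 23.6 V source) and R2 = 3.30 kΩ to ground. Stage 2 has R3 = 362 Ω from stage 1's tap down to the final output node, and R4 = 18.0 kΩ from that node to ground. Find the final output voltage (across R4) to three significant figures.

V_out ≈ 8.63 V

Stage 2 presents R3+R4 = 18360 Ω as a load on stage 1's tap.
Stage 1's lower leg becomes R2‖(R3+R4) = 2797 Ω, so V_mid = 23.6 × 2797/7497 = 8.805 V.
Stage 2 is itself unloaded: V_out = V_mid × R4/(R3+R4) = 8.805 × 18000/18360 = 8.63 V.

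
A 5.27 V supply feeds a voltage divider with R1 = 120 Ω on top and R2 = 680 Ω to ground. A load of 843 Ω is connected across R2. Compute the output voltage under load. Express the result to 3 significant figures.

The load sits in parallel with R2: R2‖R_L = (680 × 843) / (680 + 843) = 376.4 Ω.
V_out = 5.27 × 376.4 / (120 + 376.4) = 5.27 × 376.4/496.4 = 4.00 V.
(Unloaded it would have been 4.48 V.)

V_out ≈ 4.00 V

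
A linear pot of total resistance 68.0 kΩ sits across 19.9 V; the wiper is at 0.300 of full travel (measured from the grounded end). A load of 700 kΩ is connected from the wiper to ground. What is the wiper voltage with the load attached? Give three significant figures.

V ≈ 5.85 V

The wiper splits the pot into (1−α)R = 47.60 kΩ above and αR = 20.40 kΩ below.
Lower section ‖ load = 19.82 kΩ.
V_wiper = 19.9 × 19.82/(47.60 + 19.82) = 5.85 V.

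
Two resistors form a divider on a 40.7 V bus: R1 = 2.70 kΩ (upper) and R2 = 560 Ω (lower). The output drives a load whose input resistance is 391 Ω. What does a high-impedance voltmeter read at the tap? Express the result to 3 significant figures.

The load sits in parallel with R2: R2‖R_L = (560 × 391) / (560 + 391) = 230.2 Ω.
V_out = 40.7 × 230.2 / (2700 + 230.2) = 40.7 × 230.2/2930 = 3.20 V.

V_out ≈ 3.20 V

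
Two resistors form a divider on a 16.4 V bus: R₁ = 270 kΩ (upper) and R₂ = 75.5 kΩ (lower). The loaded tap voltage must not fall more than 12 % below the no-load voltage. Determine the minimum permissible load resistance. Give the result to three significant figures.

R_L(min) ≈ 433 kΩ

Output resistance R_th = R₁‖R₂ = (270 × 75.5)/345.5 = 59.00 kΩ.
The fractional drop is R_th/(R_th + R_L); requiring this ≤ 0.120 gives R_L ≥ R_th(1/0.120 − 1) = 59.00 × 7.333 = 433 kΩ.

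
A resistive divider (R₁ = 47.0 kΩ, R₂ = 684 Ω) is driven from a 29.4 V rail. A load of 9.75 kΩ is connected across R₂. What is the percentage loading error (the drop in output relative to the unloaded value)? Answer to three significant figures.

6.47 %

The divider's output (Thévenin) resistance is R₁‖R₂ = 674.2 Ω.
Fractional drop under load = R_th/(R_th + R_L) = 674.2 / (674.2 + 9750) = 0.06468.
So the output falls by 6.47 %.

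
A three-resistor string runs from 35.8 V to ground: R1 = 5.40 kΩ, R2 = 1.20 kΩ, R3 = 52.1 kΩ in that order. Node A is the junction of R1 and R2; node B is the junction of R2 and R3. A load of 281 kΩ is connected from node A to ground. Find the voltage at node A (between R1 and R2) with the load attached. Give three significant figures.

V ≈ 31.9 V

Below node A the series string R2+R3 = 53.30 kΩ sits in parallel with the 281 kΩ load: 44.80 kΩ.
V_A = 35.8 × 44.80/(5.40 + 44.80) = 31.9 V.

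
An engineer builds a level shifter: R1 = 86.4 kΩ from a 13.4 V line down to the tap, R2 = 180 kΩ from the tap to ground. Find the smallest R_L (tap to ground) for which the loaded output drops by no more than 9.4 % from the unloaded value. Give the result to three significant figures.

R_L(min) ≈ 563 kΩ

Output resistance R_th = R1‖R2 = (86.4 × 180)/266.4 = 58.38 kΩ.
The fractional drop is R_th/(R_th + R_L); requiring this ≤ 0.0940 gives R_L ≥ R_th(1/0.0940 − 1) = 58.38 × 9.638 = 563 kΩ.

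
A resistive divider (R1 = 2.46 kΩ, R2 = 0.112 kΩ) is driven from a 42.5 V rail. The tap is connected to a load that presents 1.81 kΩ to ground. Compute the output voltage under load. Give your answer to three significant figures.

V_out ≈ 1.75 V

The load sits in parallel with R2: R2‖R_L = (112 × 1810) / (112 + 1810) = 105.5 Ω.
V_out = 42.5 × 105.5 / (2460 + 105.5) = 42.5 × 105.5/2565 = 1.75 V.
(Unloaded it would have been 1.85 V.)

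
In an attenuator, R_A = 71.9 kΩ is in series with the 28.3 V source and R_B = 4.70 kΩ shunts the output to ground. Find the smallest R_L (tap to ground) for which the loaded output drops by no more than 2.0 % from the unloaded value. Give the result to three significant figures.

R_L(min) ≈ 216 kΩ

Output resistance R_th = R_A‖R_B = (71.9 × 4.70)/76.60 = 4.412 kΩ.
The fractional drop is R_th/(R_th + R_L); requiring this ≤ 0.0200 gives R_L ≥ R_th(1/0.0200 − 1) = 4.412 × 49.00 = 216 kΩ.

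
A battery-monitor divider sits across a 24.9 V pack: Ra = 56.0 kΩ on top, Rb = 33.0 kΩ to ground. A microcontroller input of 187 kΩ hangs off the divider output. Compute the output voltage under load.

The load sits in parallel with Rb: Rb‖R_L = (33.0 × 187) / (33.0 + 187) = 28.05 kΩ.
V_out = 24.9 × 28.05 / (56.0 + 28.05) = 24.9 × 28.05/84.05 = 8.31 V.
(Unloaded it would have been 9.23 V.)

V_out ≈ 8.31 V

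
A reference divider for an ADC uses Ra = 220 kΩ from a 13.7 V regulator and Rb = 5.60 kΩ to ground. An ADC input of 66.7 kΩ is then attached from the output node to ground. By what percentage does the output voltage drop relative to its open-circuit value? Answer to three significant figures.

The divider's output (Thévenin) resistance is Ra‖Rb = 5.461 kΩ.
Fractional drop under load = R_th/(R_th + R_L) = 5.461 / (5.461 + 66.7) = 0.07568.
So the output falls by 7.57 %.

7.57 %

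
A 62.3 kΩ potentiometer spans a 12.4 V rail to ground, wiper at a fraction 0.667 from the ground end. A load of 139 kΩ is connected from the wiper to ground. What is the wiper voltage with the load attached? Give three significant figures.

The wiper splits the pot into (1−α)R = 20.75 kΩ above and αR = 41.55 kΩ below.
Lower section ‖ load = 31.99 kΩ.
V_wiper = 12.4 × 31.99/(20.75 + 31.99) = 7.52 V.

V ≈ 7.52 V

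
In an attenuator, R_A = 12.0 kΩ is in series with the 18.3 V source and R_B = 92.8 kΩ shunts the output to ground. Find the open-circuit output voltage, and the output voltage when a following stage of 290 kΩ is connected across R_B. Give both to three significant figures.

Open-circuit: V = 18.3 × 92.8/(12.0 + 92.8) = 16.2 V.
With the load, R_B becomes R_B‖R_L = 70.30 kΩ, so V = 18.3 × 70.30/82.30 = 15.6 V.

Unloaded: 16.2 V; loaded: 15.6 V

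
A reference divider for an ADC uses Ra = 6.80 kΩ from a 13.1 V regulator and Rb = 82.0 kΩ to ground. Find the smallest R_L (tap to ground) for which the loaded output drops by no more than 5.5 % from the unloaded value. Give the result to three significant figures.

R_L(min) ≈ 108 kΩ

Output resistance R_th = Ra‖Rb = (6.80 × 82.0)/88.80 = 6.279 kΩ.
The fractional drop is R_th/(R_th + R_L); requiring this ≤ 0.0550 gives R_L ≥ R_th(1/0.0550 − 1) = 6.279 × 17.18 = 108 kΩ.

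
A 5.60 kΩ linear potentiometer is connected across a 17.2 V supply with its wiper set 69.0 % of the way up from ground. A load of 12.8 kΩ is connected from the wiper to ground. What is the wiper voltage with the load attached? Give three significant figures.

V ≈ 10.9 V

The wiper splits the pot into (1−α)R = 1.736 kΩ above and αR = 3.864 kΩ below.
Lower section ‖ load = 2.968 kΩ.
V_wiper = 17.2 × 2.968/(1.736 + 2.968) = 10.9 V.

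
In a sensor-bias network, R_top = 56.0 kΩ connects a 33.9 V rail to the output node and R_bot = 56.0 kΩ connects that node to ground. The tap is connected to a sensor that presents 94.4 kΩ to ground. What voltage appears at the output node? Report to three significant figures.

The load sits in parallel with R_bot: R_bot‖R_L = (56.0 × 94.4) / (56.0 + 94.4) = 35.15 kΩ.
V_out = 33.9 × 35.15 / (56.0 + 35.15) = 33.9 × 35.15/91.15 = 13.1 V.

V_out ≈ 13.1 V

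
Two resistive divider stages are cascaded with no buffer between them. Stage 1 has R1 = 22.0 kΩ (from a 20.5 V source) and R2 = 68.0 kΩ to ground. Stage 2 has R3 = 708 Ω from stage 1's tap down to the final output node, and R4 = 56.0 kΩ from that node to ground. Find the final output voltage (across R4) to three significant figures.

V_out ≈ 11.8 V

Stage 2 presents R3+R4 = 56710 Ω as a load on stage 1's tap.
Stage 1's lower leg becomes R2‖(R3+R4) = 30920 Ω, so V_mid = 20.5 × 30920/52920 = 11.98 V.
Stage 2 is itself unloaded: V_out = V_mid × R4/(R3+R4) = 11.98 × 56000/56710 = 11.8 V.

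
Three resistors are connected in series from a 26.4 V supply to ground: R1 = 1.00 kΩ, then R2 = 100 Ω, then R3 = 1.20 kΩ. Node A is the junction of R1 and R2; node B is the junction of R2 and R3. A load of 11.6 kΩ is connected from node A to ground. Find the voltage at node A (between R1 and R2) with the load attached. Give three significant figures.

Below node A the series string R2+R3 = 1300 Ω sits in parallel with the 11600 Ω load: 1169 Ω.
V_A = 26.4 × 1169/(1000 + 1169) = 14.2 V.

V ≈ 14.2 V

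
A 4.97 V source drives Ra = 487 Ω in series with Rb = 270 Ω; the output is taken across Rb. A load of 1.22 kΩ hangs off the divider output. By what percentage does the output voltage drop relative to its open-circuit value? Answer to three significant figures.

12.5 %

Unloaded V = 4.97 × 270/757.0 = 1.7727 V.
Loaded: Rb‖R_L = 221.1 Ω, giving V = 4.97 × 221.1/708.1 = 1.5517 V.
Drop = (1.7727 − 1.5517) / 1.7727 = 12.5 %.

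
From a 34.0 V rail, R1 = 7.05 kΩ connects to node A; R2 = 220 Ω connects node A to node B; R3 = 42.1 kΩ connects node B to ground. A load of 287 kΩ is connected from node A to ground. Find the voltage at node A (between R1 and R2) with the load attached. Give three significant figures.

Below node A the series string R2+R3 = 42320 Ω sits in parallel with the 287000 Ω load: 36880 Ω.
V_A = 34.0 × 36880/(7050 + 36880) = 28.5 V.

V ≈ 28.5 V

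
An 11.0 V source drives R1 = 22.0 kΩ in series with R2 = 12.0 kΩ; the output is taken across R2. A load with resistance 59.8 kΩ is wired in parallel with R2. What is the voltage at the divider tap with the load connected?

V_out ≈ 3.44 V

The load sits in parallel with R2: R2‖R_L = (12.0 × 59.8) / (12.0 + 59.8) = 9.994 kΩ.
V_out = 11.0 × 9.994 / (22.0 + 9.994) = 11.0 × 9.994/31.99 = 3.44 V.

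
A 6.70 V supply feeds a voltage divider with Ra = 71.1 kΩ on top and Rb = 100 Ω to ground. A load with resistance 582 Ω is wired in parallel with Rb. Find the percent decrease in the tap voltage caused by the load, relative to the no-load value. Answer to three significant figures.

Unloaded V = 6.70 × 100/71200 = 0.0094101 V.
Loaded: Rb‖R_L = 85.34 Ω, giving V = 6.70 × 85.34/71190 = 0.0080320 V.
Drop = (0.0094101 − 0.0080320) / 0.0094101 = 14.6 %.

14.6 %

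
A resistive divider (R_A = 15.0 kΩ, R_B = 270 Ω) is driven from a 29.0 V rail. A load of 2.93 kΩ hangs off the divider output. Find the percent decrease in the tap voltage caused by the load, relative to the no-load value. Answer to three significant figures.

Unloaded V = 29.0 × 270/15270 = 0.51277 V.
Loaded: R_B‖R_L = 247.2 Ω, giving V = 29.0 × 247.2/15250 = 0.47021 V.
Drop = (0.51277 − 0.47021) / 0.51277 = 8.30 %.

8.30 %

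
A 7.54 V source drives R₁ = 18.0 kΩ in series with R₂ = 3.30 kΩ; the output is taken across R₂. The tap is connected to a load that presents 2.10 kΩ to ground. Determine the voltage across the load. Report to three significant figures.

V_out ≈ 0.502 V

The load sits in parallel with R₂: R₂‖R_L = (3.30 × 2.10) / (3.30 + 2.10) = 1.283 kΩ.
V_out = 7.54 × 1.283 / (18.0 + 1.283) = 7.54 × 1.283/19.28 = 0.502 V.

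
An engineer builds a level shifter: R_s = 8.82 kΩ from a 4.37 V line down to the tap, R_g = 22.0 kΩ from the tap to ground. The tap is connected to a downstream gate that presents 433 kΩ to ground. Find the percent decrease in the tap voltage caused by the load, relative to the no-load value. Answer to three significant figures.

1.43 %

The divider's output (Thévenin) resistance is R_s‖R_g = 6.296 kΩ.
Fractional drop under load = R_th/(R_th + R_L) = 6.296 / (6.296 + 433) = 0.01433.
So the output falls by 1.43 %.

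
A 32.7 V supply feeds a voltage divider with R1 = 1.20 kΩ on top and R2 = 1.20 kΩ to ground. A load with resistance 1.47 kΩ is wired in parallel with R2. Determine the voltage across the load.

V_out ≈ 11.6 V

The load sits in parallel with R2: R2‖R_L = (1.20 × 1.47) / (1.20 + 1.47) = 0.6607 kΩ.
V_out = 32.7 × 0.6607 / (1.20 + 0.6607) = 32.7 × 0.6607/1.861 = 11.6 V.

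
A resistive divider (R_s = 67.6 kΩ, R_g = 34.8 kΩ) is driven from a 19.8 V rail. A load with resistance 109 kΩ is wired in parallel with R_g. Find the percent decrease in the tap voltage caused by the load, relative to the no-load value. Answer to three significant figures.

17.4 %

Unloaded V = 19.8 × 34.8/102.4 = 6.729 V.
Loaded: R_g‖R_L = 26.38 kΩ, giving V = 19.8 × 26.38/93.98 = 5.558 V.
Drop = (6.729 − 5.558) / 6.729 = 17.4 %.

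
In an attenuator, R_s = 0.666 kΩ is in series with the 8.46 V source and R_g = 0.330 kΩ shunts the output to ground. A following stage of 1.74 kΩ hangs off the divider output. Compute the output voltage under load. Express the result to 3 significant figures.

The load sits in parallel with R_g: R_g‖R_L = (330 × 1740) / (330 + 1740) = 277.4 Ω.
V_out = 8.46 × 277.4 / (666 + 277.4) = 8.46 × 277.4/943.4 = 2.49 V.

V_out ≈ 2.49 V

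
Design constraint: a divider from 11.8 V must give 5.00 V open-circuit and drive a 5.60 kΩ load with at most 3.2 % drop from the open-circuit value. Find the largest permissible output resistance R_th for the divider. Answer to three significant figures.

R_th ≤ 185 Ω

Loading drop = R_th/(R_th + R_L) ≤ 0.0320, so R_th ≤ R_L · ε/(1−ε) = 5.60 kΩ × 0.0320/0.9680 = 185 Ω.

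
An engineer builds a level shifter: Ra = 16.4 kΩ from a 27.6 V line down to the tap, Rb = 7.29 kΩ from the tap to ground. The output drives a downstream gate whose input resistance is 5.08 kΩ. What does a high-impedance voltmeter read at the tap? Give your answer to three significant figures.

The load sits in parallel with Rb: Rb‖R_L = (7.29 × 5.08) / (7.29 + 5.08) = 2.994 kΩ.
V_out = 27.6 × 2.994 / (16.4 + 2.994) = 27.6 × 2.994/19.39 = 4.26 V.

V_out ≈ 4.26 V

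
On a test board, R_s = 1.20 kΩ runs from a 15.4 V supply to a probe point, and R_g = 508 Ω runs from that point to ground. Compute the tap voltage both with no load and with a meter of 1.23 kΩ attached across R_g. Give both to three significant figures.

Open-circuit: V = 15.4 × 508/(1200 + 508) = 4.58 V.
With the load, R_g becomes R_g‖R_L = 359.5 Ω, so V = 15.4 × 359.5/1560 = 3.55 V.

Unloaded: 4.58 V; loaded: 3.55 V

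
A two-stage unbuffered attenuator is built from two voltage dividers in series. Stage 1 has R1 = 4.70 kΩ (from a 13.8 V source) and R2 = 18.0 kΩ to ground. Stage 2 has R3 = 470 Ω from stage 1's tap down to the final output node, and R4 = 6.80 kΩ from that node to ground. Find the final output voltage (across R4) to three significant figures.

V_out ≈ 6.77 V

Stage 2 presents R3+R4 = 7270 Ω as a load on stage 1's tap.
Stage 1's lower leg becomes R2‖(R3+R4) = 5178 Ω, so V_mid = 13.8 × 5178/9878 = 7.234 V.
Stage 2 is itself unloaded: V_out = V_mid × R4/(R3+R4) = 7.234 × 6800/7270 = 6.77 V.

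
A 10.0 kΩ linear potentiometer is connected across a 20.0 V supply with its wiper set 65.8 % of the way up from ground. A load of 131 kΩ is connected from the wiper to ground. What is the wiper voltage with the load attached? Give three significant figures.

V ≈ 12.9 V

The wiper splits the pot into (1−α)R = 3.420 kΩ above and αR = 6.580 kΩ below.
Lower section ‖ load = 6.265 kΩ.
V_wiper = 20.0 × 6.265/(3.420 + 6.265) = 12.9 V.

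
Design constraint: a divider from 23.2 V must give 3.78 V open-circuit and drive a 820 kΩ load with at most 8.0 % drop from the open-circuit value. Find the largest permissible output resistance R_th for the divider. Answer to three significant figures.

R_th ≤ 71.3 kΩ

Loading drop = R_th/(R_th + R_L) ≤ 0.0800, so R_th ≤ R_L · ε/(1−ε) = 820 kΩ × 0.0800/0.9200 = 71.3 kΩ.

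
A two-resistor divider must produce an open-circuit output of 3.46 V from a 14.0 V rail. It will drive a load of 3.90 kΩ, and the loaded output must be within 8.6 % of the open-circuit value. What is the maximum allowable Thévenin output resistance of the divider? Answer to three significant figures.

R_th ≤ 367 Ω

Loading drop = R_th/(R_th + R_L) ≤ 0.0860, so R_th ≤ R_L · ε/(1−ε) = 3.90 kΩ × 0.0860/0.9140 = 367 Ω.
(Any R1, R2 with R2/(R1+R2) = 0.247 and R1‖R2 ≤ 367 Ω will meet the spec.)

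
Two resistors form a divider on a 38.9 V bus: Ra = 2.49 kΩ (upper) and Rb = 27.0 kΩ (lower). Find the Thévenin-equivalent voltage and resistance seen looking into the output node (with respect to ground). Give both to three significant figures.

V_th is the open-circuit tap voltage: 38.9 × 27.0/(2.49 + 27.0) = 35.6 V.
With the supply zeroed, Ra and Rb appear in parallel from the tap: R_th = Ra‖Rb = (2.49 × 27.0)/29.49 = 2.28 kΩ.

V_th = 35.6 V, R_th = 2.28 kΩ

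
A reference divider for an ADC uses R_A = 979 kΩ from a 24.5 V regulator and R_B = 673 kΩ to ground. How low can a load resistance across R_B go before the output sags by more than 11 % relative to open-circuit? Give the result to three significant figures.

Output resistance R_th = R_A‖R_B = (979 × 673)/1652 = 398.8 kΩ.
The fractional drop is R_th/(R_th + R_L); requiring this ≤ 0.110 gives R_L ≥ R_th(1/0.110 − 1) = 398.8 × 8.091 = 3.23 MΩ.

R_L(min) ≈ 3.23 MΩ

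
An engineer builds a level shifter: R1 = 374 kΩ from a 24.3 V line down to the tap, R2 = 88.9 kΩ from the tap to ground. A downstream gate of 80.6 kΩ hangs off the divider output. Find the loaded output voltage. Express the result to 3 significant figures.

The load sits in parallel with R2: R2‖R_L = (88.9 × 80.6) / (88.9 + 80.6) = 42.27 kΩ.
V_out = 24.3 × 42.27 / (374 + 42.27) = 24.3 × 42.27/416.3 = 2.47 V.

V_out ≈ 2.47 V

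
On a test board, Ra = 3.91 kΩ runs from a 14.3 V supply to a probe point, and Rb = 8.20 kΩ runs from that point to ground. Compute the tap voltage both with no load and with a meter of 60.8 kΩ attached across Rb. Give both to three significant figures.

Unloaded: 9.68 V; loaded: 9.28 V

Open-circuit: V = 14.3 × 8.20/(3.91 + 8.20) = 9.68 V.
With the load, Rb becomes Rb‖R_L = 7.226 kΩ, so V = 14.3 × 7.226/11.14 = 9.28 V.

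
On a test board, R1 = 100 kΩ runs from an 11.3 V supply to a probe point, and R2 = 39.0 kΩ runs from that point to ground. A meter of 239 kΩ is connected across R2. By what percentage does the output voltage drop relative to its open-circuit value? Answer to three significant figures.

The divider's output (Thévenin) resistance is R1‖R2 = 28.06 kΩ.
Fractional drop under load = R_th/(R_th + R_L) = 28.06 / (28.06 + 239) = 0.1051.
So the output falls by 10.5 %.

10.5 %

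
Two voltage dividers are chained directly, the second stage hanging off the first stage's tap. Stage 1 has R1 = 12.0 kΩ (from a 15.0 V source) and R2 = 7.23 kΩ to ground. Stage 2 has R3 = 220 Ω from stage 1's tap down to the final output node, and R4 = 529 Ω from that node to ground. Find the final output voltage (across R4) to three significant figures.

Stage 2 presents R3+R4 = 749.0 Ω as a load on stage 1's tap.
Stage 1's lower leg becomes R2‖(R3+R4) = 678.7 Ω, so V_mid = 15.0 × 678.7/12680 = 0.8030 V.
Stage 2 is itself unloaded: V_out = V_mid × R4/(R3+R4) = 0.8030 × 529/749.0 = 0.567 V.

V_out ≈ 0.567 V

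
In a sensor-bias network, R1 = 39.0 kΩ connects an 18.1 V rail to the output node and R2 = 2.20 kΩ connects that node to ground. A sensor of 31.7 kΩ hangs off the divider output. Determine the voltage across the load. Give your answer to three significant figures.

V_out ≈ 0.907 V

The load sits in parallel with R2: R2‖R_L = (2.20 × 31.7) / (2.20 + 31.7) = 2.057 kΩ.
V_out = 18.1 × 2.057 / (39.0 + 2.057) = 18.1 × 2.057/41.06 = 0.907 V.
(Unloaded it would have been 0.967 V.)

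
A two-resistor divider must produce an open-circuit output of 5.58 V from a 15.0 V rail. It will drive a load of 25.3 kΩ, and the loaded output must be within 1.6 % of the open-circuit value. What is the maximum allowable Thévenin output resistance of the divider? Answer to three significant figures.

Loading drop = R_th/(R_th + R_L) ≤ 0.0160, so R_th ≤ R_L · ε/(1−ε) = 25.3 kΩ × 0.0160/0.9840 = 411 Ω.

R_th ≤ 411 Ω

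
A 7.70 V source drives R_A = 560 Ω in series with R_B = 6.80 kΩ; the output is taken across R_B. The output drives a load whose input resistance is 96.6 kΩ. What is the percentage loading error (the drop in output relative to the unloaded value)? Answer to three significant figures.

The divider's output (Thévenin) resistance is R_A‖R_B = 517.4 Ω.
Fractional drop under load = R_th/(R_th + R_L) = 517.4 / (517.4 + 96600) = 0.005327.
So the output falls by 0.533 %.

0.533 %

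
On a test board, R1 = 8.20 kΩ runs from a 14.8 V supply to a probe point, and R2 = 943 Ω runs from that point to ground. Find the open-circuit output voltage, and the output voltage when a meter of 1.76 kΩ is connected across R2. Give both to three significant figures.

Open-circuit: V = 14.8 × 943/(8200 + 943) = 1.53 V.
With the load, R2 becomes R2‖R_L = 614.0 Ω, so V = 14.8 × 614.0/8814 = 1.03 V.

Unloaded: 1.53 V; loaded: 1.03 V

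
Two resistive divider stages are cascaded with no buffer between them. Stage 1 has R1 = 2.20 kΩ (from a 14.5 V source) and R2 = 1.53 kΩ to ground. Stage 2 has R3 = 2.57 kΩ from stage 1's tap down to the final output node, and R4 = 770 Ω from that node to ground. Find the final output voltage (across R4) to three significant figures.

Stage 2 presents R3+R4 = 3340 Ω as a load on stage 1's tap.
Stage 1's lower leg becomes R2‖(R3+R4) = 1049 Ω, so V_mid = 14.5 × 1049/3249 = 4.683 V.
Stage 2 is itself unloaded: V_out = V_mid × R4/(R3+R4) = 4.683 × 770/3340 = 1.08 V.

V_out ≈ 1.08 V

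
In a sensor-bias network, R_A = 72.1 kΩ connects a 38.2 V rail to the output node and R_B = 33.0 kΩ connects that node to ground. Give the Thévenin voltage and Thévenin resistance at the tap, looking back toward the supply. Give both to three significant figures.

V_th = 12.0 V, R_th = 22.6 kΩ

V_th is the open-circuit tap voltage: 38.2 × 33.0/(72.1 + 33.0) = 12.0 V.
With the supply zeroed, R_A and R_B appear in parallel from the tap: R_th = R_A‖R_B = (72.1 × 33.0)/105.1 = 22.6 kΩ.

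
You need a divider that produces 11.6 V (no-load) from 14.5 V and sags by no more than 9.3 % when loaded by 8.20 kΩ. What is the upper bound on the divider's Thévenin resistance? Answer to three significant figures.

R_th ≤ 841 Ω

Loading drop = R_th/(R_th + R_L) ≤ 0.0930, so R_th ≤ R_L · ε/(1−ε) = 8.20 kΩ × 0.0930/0.9070 = 841 Ω.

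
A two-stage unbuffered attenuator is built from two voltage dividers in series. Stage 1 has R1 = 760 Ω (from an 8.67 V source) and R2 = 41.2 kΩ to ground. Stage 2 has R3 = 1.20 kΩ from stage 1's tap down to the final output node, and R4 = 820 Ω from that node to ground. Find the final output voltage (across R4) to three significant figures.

V_out ≈ 2.52 V

Stage 2 presents R3+R4 = 2020 Ω as a load on stage 1's tap.
Stage 1's lower leg becomes R2‖(R3+R4) = 1926 Ω, so V_mid = 8.67 × 1926/2686 = 6.216 V.
Stage 2 is itself unloaded: V_out = V_mid × R4/(R3+R4) = 6.216 × 820/2020 = 2.52 V.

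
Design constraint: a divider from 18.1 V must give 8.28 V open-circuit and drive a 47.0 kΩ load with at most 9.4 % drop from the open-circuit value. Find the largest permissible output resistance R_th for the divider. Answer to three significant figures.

Loading drop = R_th/(R_th + R_L) ≤ 0.0940, so R_th ≤ R_L · ε/(1−ε) = 47.0 kΩ × 0.0940/0.9060 = 4.88 kΩ.

R_th ≤ 4.88 kΩ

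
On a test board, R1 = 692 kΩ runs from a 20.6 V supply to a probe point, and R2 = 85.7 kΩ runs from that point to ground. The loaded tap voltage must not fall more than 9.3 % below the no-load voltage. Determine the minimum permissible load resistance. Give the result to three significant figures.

Output resistance R_th = R1‖R2 = (692 × 85.7)/777.7 = 76.26 kΩ.
The fractional drop is R_th/(R_th + R_L); requiring this ≤ 0.0930 gives R_L ≥ R_th(1/0.0930 − 1) = 76.26 × 9.753 = 744 kΩ.

R_L(min) ≈ 744 kΩ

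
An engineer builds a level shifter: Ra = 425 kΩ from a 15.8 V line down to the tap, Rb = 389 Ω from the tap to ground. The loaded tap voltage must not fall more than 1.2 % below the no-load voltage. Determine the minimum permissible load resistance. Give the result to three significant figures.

R_L(min) ≈ 32.0 kΩ

Output resistance R_th = Ra‖Rb = (425000 × 389)/425400 = 388.6 Ω.
The fractional drop is R_th/(R_th + R_L); requiring this ≤ 0.0120 gives R_L ≥ R_th(1/0.0120 − 1) = 388.6 × 82.33 = 32.0 kΩ.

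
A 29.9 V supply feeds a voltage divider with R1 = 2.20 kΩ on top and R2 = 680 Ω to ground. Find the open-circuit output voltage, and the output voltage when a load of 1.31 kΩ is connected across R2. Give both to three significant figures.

Open-circuit: V = 29.9 × 680/(2200 + 680) = 7.06 V.
With the load, R2 becomes R2‖R_L = 447.6 Ω, so V = 29.9 × 447.6/2648 = 5.06 V.

Unloaded: 7.06 V; loaded: 5.06 V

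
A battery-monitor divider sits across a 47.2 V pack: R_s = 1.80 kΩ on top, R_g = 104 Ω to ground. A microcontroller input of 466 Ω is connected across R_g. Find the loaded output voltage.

The load sits in parallel with R_g: R_g‖R_L = (104 × 466) / (104 + 466) = 85.02 Ω.
V_out = 47.2 × 85.02 / (1800 + 85.02) = 47.2 × 85.02/1885 = 2.13 V.

V_out ≈ 2.13 V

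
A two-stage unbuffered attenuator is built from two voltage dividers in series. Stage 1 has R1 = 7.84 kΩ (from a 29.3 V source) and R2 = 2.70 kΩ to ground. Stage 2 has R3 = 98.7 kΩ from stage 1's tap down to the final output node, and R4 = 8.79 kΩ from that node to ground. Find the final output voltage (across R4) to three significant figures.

V_out ≈ 0.603 V

Stage 2 presents R3+R4 = 107.5 kΩ as a load on stage 1's tap.
Stage 1's lower leg becomes R2‖(R3+R4) = 2.634 kΩ, so V_mid = 29.3 × 2.634/10.47 = 7.368 V.
Stage 2 is itself unloaded: V_out = V_mid × R4/(R3+R4) = 7.368 × 8.79/107.5 = 0.603 V.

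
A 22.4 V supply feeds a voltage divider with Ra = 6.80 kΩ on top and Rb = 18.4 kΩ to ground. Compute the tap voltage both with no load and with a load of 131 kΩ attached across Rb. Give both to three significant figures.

Open-circuit: V = 22.4 × 18.4/(6.80 + 18.4) = 16.4 V.
With the load, Rb becomes Rb‖R_L = 16.13 kΩ, so V = 22.4 × 16.13/22.93 = 15.8 V.

Unloaded: 16.4 V; loaded: 15.8 V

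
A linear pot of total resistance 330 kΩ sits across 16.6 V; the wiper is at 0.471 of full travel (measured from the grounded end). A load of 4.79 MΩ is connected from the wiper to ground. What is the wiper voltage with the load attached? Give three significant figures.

V ≈ 7.69 V

The wiper splits the pot into (1−α)R = 174.6 kΩ above and αR = 155.4 kΩ below.
Lower section ‖ load = 150.5 kΩ.
V_wiper = 16.6 × 150.5/(174.6 + 150.5) = 7.69 V.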